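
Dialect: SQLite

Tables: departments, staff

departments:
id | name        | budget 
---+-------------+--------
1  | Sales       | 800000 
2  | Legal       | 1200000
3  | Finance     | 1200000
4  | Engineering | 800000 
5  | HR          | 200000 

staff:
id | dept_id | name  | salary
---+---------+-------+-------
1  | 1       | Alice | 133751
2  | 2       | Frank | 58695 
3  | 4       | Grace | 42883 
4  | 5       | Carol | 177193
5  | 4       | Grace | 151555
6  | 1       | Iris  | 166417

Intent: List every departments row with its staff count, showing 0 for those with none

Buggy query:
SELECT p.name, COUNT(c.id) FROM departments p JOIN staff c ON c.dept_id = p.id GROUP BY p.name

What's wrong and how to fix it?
Bug: INNER JOIN drops departments rows that have no matching staff rows

Fix: Switch to LEFT JOIN to retain unmatched parent rows

Corrected query:
SELECT p.name, COUNT(c.id) FROM departments p LEFT JOIN staff c ON c.dept_id = p.id GROUP BY p.name

Result:
name        | COUNT(c.id)
------------+------------
Engineering | 2          
Finance     | 0          
HR          | 1          
Legal       | 1          
Sales       | 2          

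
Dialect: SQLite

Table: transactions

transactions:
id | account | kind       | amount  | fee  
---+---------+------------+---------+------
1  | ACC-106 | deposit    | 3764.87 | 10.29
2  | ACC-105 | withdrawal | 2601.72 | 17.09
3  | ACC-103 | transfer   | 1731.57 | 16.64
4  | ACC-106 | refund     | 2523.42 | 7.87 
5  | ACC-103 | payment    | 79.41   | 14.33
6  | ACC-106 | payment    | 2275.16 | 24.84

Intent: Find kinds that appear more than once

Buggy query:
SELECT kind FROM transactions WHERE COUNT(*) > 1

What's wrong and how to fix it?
Bug: WHERE can't reference COUNT(*); aggregates are computed after WHERE

Fix: Group first, then use HAVING for the count condition

Corrected query:
SELECT kind FROM transactions GROUP BY kind HAVING COUNT(*) > 1

Result:
kind   
-------
payment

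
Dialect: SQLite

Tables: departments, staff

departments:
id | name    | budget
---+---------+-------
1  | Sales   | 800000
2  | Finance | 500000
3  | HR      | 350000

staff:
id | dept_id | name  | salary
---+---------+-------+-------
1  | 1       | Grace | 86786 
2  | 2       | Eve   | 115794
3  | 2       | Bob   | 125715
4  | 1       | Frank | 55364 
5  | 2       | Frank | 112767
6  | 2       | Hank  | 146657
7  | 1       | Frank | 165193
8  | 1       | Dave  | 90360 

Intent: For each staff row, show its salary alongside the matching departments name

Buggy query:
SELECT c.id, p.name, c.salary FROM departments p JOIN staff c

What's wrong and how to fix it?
Bug: Missing join condition: each staff row is matched to all departments rows instead of just its own

Fix: Add ON c.dept_id = p.id to the JOIN

Corrected query:
SELECT c.id, p.name, c.salary FROM departments p JOIN staff c ON c.dept_id = p.id

Result:
id | name    | salary
---+---------+-------
1  | Sales   | 86786 
2  | Finance | 115794
3  | Finance | 125715
4  | Sales   | 55364 
5  | Finance | 112767
6  | Finance | 146657
7  | Sales   | 165193
8  | Sales   | 90360 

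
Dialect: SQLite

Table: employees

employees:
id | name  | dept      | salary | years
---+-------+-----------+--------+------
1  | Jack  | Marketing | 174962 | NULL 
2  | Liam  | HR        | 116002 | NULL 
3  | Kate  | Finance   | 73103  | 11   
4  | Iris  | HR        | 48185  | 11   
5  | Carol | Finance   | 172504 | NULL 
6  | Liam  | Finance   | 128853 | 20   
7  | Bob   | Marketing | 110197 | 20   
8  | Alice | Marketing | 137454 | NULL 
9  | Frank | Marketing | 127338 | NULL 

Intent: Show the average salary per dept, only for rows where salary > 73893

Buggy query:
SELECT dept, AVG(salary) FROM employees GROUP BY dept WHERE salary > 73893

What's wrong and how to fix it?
Bug: WHERE cannot follow GROUP BY

Fix: Move the WHERE clause before GROUP BY

Corrected query:
SELECT dept, AVG(salary) FROM employees WHERE salary > 73893 GROUP BY dept

Result:
dept      | AVG(salary)
----------+------------
Finance   | 150678.5   
HR        | 116002     
Marketing | 137487.75  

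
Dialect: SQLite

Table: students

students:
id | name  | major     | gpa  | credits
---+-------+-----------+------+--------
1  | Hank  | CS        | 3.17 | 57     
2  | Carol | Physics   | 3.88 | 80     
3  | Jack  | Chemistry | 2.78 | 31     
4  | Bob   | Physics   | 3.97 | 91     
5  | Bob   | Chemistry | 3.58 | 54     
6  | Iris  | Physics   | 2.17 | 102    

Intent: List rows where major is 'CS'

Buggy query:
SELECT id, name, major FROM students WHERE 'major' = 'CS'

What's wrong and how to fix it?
Bug: Single quotes denote string literals in SQL; the column name is being compared as a constant string

Fix: Reference the column as major without single quotes

Corrected query:
SELECT id, name, major FROM students WHERE major = 'CS'

Result:
id | name | major
---+------+------
1  | Hank | CS   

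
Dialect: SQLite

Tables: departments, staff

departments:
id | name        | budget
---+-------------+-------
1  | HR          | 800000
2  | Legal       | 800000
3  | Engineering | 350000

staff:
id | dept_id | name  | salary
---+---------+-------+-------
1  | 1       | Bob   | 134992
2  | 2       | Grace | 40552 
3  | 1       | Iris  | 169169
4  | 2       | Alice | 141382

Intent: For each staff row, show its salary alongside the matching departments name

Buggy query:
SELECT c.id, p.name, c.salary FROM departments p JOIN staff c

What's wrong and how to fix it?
Bug: JOIN with no ON clause produces a cartesian product; every staff row pairs with every departments row

Fix: Add ON c.dept_id = p.id to the JOIN

Corrected query:
SELECT c.id, p.name, c.salary FROM departments p JOIN staff c ON c.dept_id = p.id

Result:
id | name  | salary
---+-------+-------
1  | HR    | 134992
2  | Legal | 40552 
3  | HR    | 169169
4  | Legal | 141382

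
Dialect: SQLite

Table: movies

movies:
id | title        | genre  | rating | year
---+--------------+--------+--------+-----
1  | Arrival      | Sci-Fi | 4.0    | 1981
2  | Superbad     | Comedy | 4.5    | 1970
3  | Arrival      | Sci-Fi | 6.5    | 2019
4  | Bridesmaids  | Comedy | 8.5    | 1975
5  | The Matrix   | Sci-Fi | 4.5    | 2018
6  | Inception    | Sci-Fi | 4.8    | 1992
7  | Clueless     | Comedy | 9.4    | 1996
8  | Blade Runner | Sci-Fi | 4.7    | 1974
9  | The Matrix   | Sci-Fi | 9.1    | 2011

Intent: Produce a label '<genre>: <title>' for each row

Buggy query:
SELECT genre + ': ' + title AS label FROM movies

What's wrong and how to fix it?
Bug: SQLite uses || for string concatenation; + coerces text to numbers (yielding 0)

Fix: Replace + with || to concatenate text

Corrected query:
SELECT genre || ': ' || title AS label FROM movies

Result:
label               
--------------------
Sci-Fi: Arrival     
Comedy: Superbad    
Sci-Fi: Arrival     
Comedy: Bridesmaids 
Sci-Fi: The Matrix  
Sci-Fi: Inception   
Comedy: Clueless    
Sci-Fi: Blade Runner
Sci-Fi: The Matrix  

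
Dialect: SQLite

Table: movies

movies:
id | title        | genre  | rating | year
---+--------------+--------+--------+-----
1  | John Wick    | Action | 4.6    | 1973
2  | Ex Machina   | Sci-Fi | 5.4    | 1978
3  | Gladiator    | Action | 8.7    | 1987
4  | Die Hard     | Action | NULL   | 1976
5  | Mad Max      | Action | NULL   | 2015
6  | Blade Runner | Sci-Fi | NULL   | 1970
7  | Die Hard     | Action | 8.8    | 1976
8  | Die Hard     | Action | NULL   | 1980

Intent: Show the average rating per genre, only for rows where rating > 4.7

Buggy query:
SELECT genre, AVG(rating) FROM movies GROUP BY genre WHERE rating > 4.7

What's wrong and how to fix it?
Bug: WHERE cannot follow GROUP BY

Fix: Place WHERE between FROM and GROUP BY

Corrected query:
SELECT genre, AVG(rating) FROM movies WHERE rating > 4.7 GROUP BY genre

Result:
genre  | AVG(rating)
-------+------------
Action | 8.75       
Sci-Fi | 5.4        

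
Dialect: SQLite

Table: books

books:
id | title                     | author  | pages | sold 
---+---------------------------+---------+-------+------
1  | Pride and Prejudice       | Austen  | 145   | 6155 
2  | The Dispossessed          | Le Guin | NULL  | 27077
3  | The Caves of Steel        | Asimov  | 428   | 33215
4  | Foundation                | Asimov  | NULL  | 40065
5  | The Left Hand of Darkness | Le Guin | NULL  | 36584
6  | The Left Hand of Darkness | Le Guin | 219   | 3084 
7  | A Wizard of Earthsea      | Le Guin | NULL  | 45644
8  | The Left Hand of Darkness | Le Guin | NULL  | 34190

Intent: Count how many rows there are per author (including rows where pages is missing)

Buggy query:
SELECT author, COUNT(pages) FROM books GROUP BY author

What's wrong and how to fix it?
Bug: COUNT(column) counts non-NULL values only; rows with NULL pages aren't counted

Fix: Replace COUNT(pages) with COUNT(*)

Corrected query:
SELECT author, COUNT(*) FROM books GROUP BY author

Result:
author  | COUNT(*)
--------+---------
Asimov  | 2       
Austen  | 1       
Le Guin | 5       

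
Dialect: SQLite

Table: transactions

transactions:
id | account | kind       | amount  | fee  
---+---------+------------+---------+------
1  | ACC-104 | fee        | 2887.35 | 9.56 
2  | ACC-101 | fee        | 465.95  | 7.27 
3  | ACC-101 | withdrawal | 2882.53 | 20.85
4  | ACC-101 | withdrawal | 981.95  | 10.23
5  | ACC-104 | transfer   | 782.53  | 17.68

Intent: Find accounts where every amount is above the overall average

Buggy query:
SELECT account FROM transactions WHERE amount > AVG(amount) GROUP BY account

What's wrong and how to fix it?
Bug: WHERE evaluates per row before aggregation, so AVG() is unavailable

Fix: Compute the overall average in a scalar subquery and compare each group's MIN against it in HAVING

Corrected query:
SELECT account FROM transactions GROUP BY account HAVING MIN(amount) > (SELECT AVG(amount) FROM transactions)

Result:
(no rows)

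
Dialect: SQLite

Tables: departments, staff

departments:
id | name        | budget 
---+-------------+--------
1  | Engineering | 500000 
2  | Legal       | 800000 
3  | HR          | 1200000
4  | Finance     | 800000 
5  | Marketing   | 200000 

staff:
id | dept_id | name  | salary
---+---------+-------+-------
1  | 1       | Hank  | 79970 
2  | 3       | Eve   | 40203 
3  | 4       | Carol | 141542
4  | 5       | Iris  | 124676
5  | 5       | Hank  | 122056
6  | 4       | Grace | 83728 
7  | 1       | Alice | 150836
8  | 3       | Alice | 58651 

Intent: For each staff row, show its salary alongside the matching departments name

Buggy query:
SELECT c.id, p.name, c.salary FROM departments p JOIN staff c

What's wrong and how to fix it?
Bug: JOIN with no ON clause produces a cartesian product; every staff row pairs with every departments row

Fix: Specify the join condition linking the foreign key to the parent id

Corrected query:
SELECT c.id, p.name, c.salary FROM departments p JOIN staff c ON c.dept_id = p.id

Result:
id | name        | salary
---+-------------+-------
1  | Engineering | 79970 
2  | HR          | 40203 
3  | Finance     | 141542
4  | Marketing   | 124676
5  | Marketing   | 122056
6  | Finance     | 83728 
7  | Engineering | 150836
8  | HR          | 58651 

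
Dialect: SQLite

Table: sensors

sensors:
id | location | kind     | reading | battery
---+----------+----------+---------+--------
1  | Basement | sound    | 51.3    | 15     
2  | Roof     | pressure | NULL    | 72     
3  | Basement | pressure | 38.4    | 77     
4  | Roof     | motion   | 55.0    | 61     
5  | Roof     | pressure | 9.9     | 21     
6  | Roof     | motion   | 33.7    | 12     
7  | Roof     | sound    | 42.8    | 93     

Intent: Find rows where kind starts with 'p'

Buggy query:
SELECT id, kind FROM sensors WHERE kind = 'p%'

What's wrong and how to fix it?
Bug: Wildcards only work with LIKE; '=' treats '%' as a literal character

Fix: Replace '=' with LIKE so 'p%' is treated as a pattern

Corrected query:
SELECT id, kind FROM sensors WHERE kind LIKE 'p%'

Result:
id | kind    
---+---------
2  | pressure
3  | pressure
5  | pressure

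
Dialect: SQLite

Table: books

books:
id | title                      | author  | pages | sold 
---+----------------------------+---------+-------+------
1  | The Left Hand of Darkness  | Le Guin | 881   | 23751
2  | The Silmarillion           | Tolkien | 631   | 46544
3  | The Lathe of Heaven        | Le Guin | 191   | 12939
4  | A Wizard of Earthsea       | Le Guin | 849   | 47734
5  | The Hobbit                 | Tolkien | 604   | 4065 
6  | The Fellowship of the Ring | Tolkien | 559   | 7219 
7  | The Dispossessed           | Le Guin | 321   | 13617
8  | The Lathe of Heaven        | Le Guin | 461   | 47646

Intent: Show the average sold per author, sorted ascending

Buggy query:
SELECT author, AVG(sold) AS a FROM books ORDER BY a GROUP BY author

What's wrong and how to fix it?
Bug: GROUP BY must precede ORDER BY

Fix: Move ORDER BY to the end, after GROUP BY

Corrected query:
SELECT author, AVG(sold) AS a FROM books GROUP BY author ORDER BY a

Result:
author  | a      
--------+--------
Tolkien | 19276  
Le Guin | 29137.4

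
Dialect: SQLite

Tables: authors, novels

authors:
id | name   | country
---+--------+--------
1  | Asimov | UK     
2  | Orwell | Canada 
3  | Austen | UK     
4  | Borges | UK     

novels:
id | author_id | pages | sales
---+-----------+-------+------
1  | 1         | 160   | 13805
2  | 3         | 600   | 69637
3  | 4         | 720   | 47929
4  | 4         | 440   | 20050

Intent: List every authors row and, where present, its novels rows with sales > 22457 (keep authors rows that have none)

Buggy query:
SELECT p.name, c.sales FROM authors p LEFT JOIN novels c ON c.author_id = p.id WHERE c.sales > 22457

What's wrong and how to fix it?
Bug: A WHERE condition on the right-hand table after LEFT JOIN drops unmatched parents

Fix: Move the right-table condition into the ON clause so unmatched parents are kept

Corrected query:
SELECT p.name, c.sales FROM authors p LEFT JOIN novels c ON c.author_id = p.id AND c.sales > 22457

Result:
name   | sales
-------+------
Asimov | NULL 
Orwell | NULL 
Austen | 69637
Borges | 47929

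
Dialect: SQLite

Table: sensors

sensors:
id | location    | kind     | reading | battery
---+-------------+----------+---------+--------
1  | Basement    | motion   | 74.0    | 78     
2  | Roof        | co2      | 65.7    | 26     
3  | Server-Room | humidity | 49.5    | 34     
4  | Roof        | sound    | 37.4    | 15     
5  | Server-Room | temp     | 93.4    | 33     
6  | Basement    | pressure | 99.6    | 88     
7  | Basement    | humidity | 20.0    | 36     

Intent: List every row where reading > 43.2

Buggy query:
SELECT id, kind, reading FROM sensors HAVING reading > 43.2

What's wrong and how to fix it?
Bug: This is a non-aggregate query (no GROUP BY, no aggregates), so in SQLite the HAVING clause is invalid here; a row-level condition belongs in WHERE

Fix: Use WHERE for row-level filtering

Corrected query:
SELECT id, kind, reading FROM sensors WHERE reading > 43.2

Result:
id | kind     | reading
---+----------+--------
1  | motion   | 74     
2  | co2      | 65.7   
3  | humidity | 49.5   
5  | temp     | 93.4   
6  | pressure | 99.6   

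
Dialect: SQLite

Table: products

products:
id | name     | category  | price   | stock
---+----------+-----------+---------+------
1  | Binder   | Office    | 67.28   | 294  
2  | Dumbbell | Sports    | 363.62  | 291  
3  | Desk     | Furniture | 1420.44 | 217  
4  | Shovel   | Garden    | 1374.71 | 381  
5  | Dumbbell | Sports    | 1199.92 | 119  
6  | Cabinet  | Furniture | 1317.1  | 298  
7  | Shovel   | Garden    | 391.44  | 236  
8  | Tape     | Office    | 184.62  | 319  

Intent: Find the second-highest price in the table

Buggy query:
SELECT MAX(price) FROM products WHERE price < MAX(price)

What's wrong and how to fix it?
Bug: The inner MAX is an aggregate inside WHERE, which is not allowed

Fix: Put the inner MAX in a scalar subquery

Corrected query:
SELECT MAX(price) FROM products WHERE price < (SELECT MAX(price) FROM products)

Result:
MAX(price)
----------
1374.71   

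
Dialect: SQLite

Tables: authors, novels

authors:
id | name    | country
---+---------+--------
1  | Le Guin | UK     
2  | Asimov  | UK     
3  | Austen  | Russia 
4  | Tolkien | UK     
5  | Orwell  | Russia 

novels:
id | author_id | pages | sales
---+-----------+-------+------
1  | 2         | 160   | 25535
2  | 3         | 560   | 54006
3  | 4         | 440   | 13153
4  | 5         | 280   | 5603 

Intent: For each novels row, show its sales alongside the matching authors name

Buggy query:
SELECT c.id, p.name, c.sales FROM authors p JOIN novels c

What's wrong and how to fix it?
Bug: Missing join condition: each novels row is matched to all authors rows instead of just its own

Fix: Specify the join condition linking the foreign key to the parent id

Corrected query:
SELECT c.id, p.name, c.sales FROM authors p JOIN novels c ON c.author_id = p.id

Result:
id | name    | sales
---+---------+------
1  | Asimov  | 25535
2  | Austen  | 54006
3  | Tolkien | 13153
4  | Orwell  | 5603 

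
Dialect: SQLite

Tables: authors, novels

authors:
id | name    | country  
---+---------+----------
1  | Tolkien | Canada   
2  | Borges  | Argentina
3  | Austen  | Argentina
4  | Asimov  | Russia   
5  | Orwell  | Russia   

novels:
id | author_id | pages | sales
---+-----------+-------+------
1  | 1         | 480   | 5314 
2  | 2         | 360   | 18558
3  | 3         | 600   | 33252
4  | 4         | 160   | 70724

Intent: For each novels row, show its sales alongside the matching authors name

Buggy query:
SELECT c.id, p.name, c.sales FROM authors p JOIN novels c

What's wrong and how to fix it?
Bug: JOIN with no ON clause produces a cartesian product; every novels row pairs with every authors row

Fix: Add ON c.author_id = p.id to the JOIN

Corrected query:
SELECT c.id, p.name, c.sales FROM authors p JOIN novels c ON c.author_id = p.id

Result:
id | name    | sales
---+---------+------
1  | Tolkien | 5314 
2  | Borges  | 18558
3  | Austen  | 33252
4  | Asimov  | 70724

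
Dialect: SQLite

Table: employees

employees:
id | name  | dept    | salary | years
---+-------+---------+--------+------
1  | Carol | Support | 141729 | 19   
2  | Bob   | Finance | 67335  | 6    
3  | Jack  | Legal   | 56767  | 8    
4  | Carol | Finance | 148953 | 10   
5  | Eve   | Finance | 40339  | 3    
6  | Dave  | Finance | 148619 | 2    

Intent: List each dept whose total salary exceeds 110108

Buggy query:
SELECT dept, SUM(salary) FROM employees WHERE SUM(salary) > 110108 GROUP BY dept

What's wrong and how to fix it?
Bug: WHERE runs before GROUP BY, so aggregates aren't available there

Fix: Move the aggregate condition to a HAVING clause

Corrected query:
SELECT dept, SUM(salary) FROM employees GROUP BY dept HAVING SUM(salary) > 110108

Result:
dept    | SUM(salary)
--------+------------
Finance | 405246     
Support | 141729     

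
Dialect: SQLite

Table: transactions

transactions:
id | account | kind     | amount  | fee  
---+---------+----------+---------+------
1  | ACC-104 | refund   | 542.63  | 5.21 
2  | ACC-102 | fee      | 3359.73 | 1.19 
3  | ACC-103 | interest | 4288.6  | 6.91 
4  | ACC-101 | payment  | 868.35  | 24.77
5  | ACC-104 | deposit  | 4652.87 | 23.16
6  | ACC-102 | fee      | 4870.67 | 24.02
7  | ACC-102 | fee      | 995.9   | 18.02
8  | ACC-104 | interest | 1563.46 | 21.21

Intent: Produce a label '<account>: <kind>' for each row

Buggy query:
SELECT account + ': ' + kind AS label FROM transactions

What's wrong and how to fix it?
Bug: SQLite uses || for string concatenation; + coerces text to numbers (yielding 0)

Fix: Use the || operator for string concatenation

Corrected query:
SELECT account || ': ' || kind AS label FROM transactions

Result:
label            
-----------------
ACC-104: refund  
ACC-102: fee     
ACC-103: interest
ACC-101: payment 
ACC-104: deposit 
ACC-102: fee     
ACC-102: fee     
ACC-104: interest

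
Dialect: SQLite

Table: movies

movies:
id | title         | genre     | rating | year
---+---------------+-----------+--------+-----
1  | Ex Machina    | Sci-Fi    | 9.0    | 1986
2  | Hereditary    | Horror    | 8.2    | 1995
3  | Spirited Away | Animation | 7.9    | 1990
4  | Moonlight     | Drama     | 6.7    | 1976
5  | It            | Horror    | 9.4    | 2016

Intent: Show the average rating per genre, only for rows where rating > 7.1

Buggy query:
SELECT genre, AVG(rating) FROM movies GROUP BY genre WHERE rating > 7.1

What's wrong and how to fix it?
Bug: Row-level WHERE must come before GROUP BY in the clause order

Fix: Place WHERE between FROM and GROUP BY

Corrected query:
SELECT genre, AVG(rating) FROM movies WHERE rating > 7.1 GROUP BY genre

Result:
genre     | AVG(rating)
----------+------------
Animation | 7.9        
Horror    | 8.8        
Sci-Fi    | 9          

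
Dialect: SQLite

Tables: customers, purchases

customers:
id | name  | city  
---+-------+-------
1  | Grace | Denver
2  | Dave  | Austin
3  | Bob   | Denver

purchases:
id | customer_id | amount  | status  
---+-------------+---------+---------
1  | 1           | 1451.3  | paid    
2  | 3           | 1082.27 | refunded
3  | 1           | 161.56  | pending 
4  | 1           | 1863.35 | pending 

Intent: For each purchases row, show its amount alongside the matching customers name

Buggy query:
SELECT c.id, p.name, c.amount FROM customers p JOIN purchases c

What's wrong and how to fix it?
Bug: JOIN with no ON clause produces a cartesian product; every purchases row pairs with every customers row

Fix: Add ON c.customer_id = p.id to the JOIN

Corrected query:
SELECT c.id, p.name, c.amount FROM customers p JOIN purchases c ON c.customer_id = p.id

Result:
id | name  | amount 
---+-------+--------
1  | Grace | 1451.3 
2  | Bob   | 1082.27
3  | Grace | 161.56 
4  | Grace | 1863.35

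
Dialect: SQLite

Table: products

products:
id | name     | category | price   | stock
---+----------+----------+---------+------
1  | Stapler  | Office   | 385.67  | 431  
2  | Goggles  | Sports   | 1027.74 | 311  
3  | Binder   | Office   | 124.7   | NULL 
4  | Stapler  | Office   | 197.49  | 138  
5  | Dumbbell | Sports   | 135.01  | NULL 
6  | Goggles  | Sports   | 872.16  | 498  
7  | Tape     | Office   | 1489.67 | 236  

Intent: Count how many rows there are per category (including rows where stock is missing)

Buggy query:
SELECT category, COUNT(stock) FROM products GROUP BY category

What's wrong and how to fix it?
Bug: COUNT(stock) skips NULLs, so groups with missing stock are undercounted

Fix: Replace COUNT(stock) with COUNT(*)

Corrected query:
SELECT category, COUNT(*) FROM products GROUP BY category

Result:
category | COUNT(*)
---------+---------
Office   | 4       
Sports   | 3       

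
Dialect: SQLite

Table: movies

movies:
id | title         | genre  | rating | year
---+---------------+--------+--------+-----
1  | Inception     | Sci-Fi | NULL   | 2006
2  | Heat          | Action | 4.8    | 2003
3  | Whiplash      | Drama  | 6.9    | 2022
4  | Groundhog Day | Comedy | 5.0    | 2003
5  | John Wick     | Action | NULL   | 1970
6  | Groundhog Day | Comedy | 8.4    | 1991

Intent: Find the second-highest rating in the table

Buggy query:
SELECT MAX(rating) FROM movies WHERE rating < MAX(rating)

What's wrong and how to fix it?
Bug: MAX(rating) on the right of the comparison is an aggregate-in-WHERE error

Fix: Put the inner MAX in a scalar subquery

Corrected query:
SELECT MAX(rating) FROM movies WHERE rating < (SELECT MAX(rating) FROM movies)

Result:
MAX(rating)
-----------
6.9        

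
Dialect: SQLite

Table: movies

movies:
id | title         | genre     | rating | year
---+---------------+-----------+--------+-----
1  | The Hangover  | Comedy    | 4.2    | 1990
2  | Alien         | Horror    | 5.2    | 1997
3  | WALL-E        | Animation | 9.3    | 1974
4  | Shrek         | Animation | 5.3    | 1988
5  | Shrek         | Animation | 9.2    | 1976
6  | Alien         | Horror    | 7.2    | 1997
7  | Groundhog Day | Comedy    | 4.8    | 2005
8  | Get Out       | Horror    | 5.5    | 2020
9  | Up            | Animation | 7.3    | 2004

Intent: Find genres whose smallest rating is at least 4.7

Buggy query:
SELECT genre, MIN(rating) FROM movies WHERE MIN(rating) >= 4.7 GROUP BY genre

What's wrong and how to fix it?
Bug: MIN() in WHERE is a misuse of aggregate

Fix: Replace WHERE with HAVING after the GROUP BY

Corrected query:
SELECT genre, MIN(rating) FROM movies GROUP BY genre HAVING MIN(rating) >= 4.7

Result:
genre     | MIN(rating)
----------+------------
Animation | 5.3        
Horror    | 5.2        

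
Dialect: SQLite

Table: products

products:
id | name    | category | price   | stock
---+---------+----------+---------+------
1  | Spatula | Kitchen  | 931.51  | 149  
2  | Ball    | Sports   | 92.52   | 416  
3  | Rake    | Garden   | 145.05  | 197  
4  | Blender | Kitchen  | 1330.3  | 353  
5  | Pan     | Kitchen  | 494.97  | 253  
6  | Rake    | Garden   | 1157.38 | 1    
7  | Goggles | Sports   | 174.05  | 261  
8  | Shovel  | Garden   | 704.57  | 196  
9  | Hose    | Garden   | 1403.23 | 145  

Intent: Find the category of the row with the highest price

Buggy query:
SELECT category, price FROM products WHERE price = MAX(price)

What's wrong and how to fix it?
Bug: WHERE is evaluated per row; an aggregate over the whole table isn't defined there

Fix: Use a subquery: WHERE price = (SELECT MAX(price) FROM products)

Corrected query:
SELECT category, price FROM products WHERE price = (SELECT MAX(price) FROM products)

Result:
category | price  
---------+--------
Garden   | 1403.23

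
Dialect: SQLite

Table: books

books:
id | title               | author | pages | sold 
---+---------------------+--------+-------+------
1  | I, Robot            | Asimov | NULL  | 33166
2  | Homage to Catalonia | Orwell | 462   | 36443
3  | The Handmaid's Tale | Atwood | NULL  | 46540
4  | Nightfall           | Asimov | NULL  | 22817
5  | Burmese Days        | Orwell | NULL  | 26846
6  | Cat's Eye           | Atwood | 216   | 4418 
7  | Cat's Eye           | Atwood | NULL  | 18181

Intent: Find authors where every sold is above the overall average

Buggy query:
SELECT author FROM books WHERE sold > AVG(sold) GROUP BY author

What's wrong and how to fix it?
Bug: WHERE evaluates per row before aggregation, so AVG() is unavailable

Fix: Compute the overall average in a scalar subquery and compare each group's MIN against it in HAVING

Corrected query:
SELECT author FROM books GROUP BY author HAVING MIN(sold) > (SELECT AVG(sold) FROM books)

Result:
(no rows)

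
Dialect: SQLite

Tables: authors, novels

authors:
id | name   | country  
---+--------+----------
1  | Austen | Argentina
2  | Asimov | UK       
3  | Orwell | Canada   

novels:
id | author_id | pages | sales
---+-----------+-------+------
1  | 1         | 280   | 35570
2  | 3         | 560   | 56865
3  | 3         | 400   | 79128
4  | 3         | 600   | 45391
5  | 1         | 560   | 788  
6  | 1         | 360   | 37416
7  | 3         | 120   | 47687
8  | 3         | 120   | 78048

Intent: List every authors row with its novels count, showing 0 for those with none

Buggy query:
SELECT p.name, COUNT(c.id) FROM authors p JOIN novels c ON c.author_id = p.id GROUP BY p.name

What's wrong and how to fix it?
Bug: INNER JOIN drops authors rows that have no matching novels rows

Fix: Use LEFT JOIN so parents without children still appear (COUNT(c.id) gives 0)

Corrected query:
SELECT p.name, COUNT(c.id) FROM authors p LEFT JOIN novels c ON c.author_id = p.id GROUP BY p.name

Result:
name   | COUNT(c.id)
-------+------------
Asimov | 0          
Austen | 3          
Orwell | 5          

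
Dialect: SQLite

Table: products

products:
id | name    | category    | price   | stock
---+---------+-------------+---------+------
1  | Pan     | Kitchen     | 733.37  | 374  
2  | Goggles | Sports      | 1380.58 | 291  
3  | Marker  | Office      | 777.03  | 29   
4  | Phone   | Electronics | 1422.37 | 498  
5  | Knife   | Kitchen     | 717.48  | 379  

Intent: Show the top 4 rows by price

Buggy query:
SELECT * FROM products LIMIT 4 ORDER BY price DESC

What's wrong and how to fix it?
Bug: ORDER BY cannot follow LIMIT; LIMIT is the final clause

Fix: Sort with ORDER BY, then apply LIMIT

Corrected query:
SELECT * FROM products ORDER BY price DESC LIMIT 4

Result:
id | name    | category    | price   | stock
---+---------+-------------+---------+------
4  | Phone   | Electronics | 1422.37 | 498  
2  | Goggles | Sports      | 1380.58 | 291  
3  | Marker  | Office      | 777.03  | 29   
1  | Pan     | Kitchen     | 733.37  | 374  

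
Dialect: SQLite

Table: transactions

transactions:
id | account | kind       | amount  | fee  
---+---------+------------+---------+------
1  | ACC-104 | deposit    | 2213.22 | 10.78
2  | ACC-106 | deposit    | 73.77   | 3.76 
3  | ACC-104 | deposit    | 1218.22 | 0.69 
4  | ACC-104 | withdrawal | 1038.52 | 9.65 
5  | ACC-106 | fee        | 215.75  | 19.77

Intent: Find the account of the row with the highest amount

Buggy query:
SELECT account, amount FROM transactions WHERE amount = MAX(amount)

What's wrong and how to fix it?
Bug: WHERE is evaluated per row; an aggregate over the whole table isn't defined there

Fix: Wrap MAX in a scalar subquery so WHERE compares against a single value

Corrected query:
SELECT account, amount FROM transactions WHERE amount = (SELECT MAX(amount) FROM transactions)

Result:
account | amount 
--------+--------
ACC-104 | 2213.22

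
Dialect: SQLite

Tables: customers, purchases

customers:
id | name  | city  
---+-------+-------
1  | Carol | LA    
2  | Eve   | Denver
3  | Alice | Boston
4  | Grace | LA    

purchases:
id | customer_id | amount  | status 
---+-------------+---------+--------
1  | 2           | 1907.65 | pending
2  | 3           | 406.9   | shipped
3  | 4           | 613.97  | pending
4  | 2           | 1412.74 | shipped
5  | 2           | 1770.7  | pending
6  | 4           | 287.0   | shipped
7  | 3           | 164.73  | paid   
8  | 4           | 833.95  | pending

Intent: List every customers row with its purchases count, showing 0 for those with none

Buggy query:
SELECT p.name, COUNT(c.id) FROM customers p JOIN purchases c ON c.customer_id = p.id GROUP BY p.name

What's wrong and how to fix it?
Bug: INNER JOIN drops customers rows that have no matching purchases rows

Fix: Switch to LEFT JOIN to retain unmatched parent rows

Corrected query:
SELECT p.name, COUNT(c.id) FROM customers p LEFT JOIN purchases c ON c.customer_id = p.id GROUP BY p.name

Result:
name  | COUNT(c.id)
------+------------
Alice | 2          
Carol | 0          
Eve   | 3          
Grace | 3          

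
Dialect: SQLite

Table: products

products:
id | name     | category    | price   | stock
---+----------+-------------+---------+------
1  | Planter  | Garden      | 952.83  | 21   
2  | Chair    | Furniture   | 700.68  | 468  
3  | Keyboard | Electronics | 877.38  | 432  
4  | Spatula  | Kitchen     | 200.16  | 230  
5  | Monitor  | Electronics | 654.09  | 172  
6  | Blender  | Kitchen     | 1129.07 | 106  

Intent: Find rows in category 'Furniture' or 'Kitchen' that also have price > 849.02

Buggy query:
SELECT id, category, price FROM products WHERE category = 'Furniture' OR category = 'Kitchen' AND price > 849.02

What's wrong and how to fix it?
Bug: Without parentheses, AND is evaluated before OR, so the price filter only applies to the 'Kitchen' branch

Fix: Group the OR with parentheses (or use IN), then AND the threshold

Corrected query:
SELECT id, category, price FROM products WHERE (category = 'Furniture' OR category = 'Kitchen') AND price > 849.02

Result:
id | category | price  
---+----------+--------
6  | Kitchen  | 1129.07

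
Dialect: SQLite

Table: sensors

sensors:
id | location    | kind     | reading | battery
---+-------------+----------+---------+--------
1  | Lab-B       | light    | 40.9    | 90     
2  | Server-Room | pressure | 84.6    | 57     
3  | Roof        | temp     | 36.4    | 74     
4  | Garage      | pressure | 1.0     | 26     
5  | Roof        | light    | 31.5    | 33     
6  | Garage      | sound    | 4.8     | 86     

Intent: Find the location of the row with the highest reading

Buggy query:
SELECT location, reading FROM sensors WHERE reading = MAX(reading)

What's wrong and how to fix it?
Bug: MAX(reading) is an aggregate and cannot be used directly in WHERE

Fix: Wrap MAX in a scalar subquery so WHERE compares against a single value

Corrected query:
SELECT location, reading FROM sensors WHERE reading = (SELECT MAX(reading) FROM sensors)

Result:
location    | reading
------------+--------
Server-Room | 84.6   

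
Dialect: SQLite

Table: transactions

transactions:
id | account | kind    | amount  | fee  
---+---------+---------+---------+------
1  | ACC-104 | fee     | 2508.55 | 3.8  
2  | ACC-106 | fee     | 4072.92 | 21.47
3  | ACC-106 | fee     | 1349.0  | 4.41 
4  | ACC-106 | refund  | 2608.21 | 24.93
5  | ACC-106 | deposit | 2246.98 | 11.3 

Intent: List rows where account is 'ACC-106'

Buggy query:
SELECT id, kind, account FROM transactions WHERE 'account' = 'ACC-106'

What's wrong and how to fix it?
Bug: Single quotes denote string literals in SQL; the column name is being compared as a constant string

Fix: Remove the quotes around the column name (or use double quotes for an identifier)

Corrected query:
SELECT id, kind, account FROM transactions WHERE account = 'ACC-106'

Result:
id | kind    | account
---+---------+--------
2  | fee     | ACC-106
3  | fee     | ACC-106
4  | refund  | ACC-106
5  | deposit | ACC-106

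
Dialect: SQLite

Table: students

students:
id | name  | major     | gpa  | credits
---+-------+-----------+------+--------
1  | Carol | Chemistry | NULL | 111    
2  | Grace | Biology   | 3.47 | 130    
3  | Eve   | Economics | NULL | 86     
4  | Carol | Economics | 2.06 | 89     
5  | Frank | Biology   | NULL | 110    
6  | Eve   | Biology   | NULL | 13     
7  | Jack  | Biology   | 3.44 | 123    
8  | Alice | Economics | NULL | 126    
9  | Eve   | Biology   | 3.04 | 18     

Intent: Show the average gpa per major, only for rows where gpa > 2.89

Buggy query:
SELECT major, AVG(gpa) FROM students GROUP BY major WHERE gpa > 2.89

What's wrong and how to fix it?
Bug: Row-level WHERE must come before GROUP BY in the clause order

Fix: Move the WHERE clause before GROUP BY

Corrected query:
SELECT major, AVG(gpa) FROM students WHERE gpa > 2.89 GROUP BY major

Result:
major   | AVG(gpa)
--------+---------
Biology | 3.316667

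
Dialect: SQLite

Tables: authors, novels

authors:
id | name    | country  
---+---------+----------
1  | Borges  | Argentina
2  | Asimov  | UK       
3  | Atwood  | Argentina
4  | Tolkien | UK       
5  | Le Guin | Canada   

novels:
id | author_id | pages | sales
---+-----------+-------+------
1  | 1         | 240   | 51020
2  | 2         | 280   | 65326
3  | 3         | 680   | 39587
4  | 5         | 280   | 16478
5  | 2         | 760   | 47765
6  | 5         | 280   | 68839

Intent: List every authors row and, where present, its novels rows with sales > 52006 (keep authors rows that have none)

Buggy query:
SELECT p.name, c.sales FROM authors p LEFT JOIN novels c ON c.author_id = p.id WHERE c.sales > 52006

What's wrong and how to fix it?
Bug: Filtering c.sales in WHERE discards the NULL rows produced by LEFT JOIN, turning it into an inner join

Fix: Put 'c.sales > 52006' in the JOIN's ON clause instead of WHERE

Corrected query:
SELECT p.name, c.sales FROM authors p LEFT JOIN novels c ON c.author_id = p.id AND c.sales > 52006

Result:
name    | sales
--------+------
Borges  | NULL 
Asimov  | 65326
Atwood  | NULL 
Tolkien | NULL 
Le Guin | 68839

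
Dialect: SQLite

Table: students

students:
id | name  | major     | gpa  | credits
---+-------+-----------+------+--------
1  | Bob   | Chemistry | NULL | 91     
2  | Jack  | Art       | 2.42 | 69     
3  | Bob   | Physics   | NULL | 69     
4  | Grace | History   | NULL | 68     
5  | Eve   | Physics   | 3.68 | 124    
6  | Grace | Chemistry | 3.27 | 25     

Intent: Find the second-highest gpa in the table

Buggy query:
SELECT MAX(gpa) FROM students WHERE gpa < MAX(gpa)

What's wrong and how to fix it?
Bug: MAX(gpa) on the right of the comparison is an aggregate-in-WHERE error

Fix: Put the inner MAX in a scalar subquery

Corrected query:
SELECT MAX(gpa) FROM students WHERE gpa < (SELECT MAX(gpa) FROM students)

Result:
MAX(gpa)
--------
3.27    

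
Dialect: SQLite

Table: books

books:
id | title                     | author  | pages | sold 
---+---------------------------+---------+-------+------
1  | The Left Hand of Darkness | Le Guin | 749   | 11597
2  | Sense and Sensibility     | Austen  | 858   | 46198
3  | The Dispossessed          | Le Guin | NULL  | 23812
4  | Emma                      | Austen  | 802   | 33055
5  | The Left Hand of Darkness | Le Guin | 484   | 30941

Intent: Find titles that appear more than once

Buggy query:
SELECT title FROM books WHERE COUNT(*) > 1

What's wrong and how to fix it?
Bug: WHERE can't reference COUNT(*); aggregates are computed after WHERE

Fix: GROUP BY title, then filter groups with HAVING COUNT(*) > 1

Corrected query:
SELECT title FROM books GROUP BY title HAVING COUNT(*) > 1

Result:
title                    
-------------------------
The Left Hand of Darkness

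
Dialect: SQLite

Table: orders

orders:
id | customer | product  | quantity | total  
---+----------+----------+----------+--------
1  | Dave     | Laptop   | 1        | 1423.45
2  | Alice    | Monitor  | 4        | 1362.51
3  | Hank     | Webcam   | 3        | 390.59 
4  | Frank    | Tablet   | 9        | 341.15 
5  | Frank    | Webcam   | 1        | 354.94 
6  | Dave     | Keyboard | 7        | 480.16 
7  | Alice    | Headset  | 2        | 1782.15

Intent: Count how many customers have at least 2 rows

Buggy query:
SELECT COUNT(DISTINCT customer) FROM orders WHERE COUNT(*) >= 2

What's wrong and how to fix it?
Bug: WHERE filters individual rows, not groups, so a group-level COUNT is invalid there

Fix: Group first with HAVING COUNT(*) >= 2, then COUNT the resulting groups

Corrected query:
SELECT COUNT(*) FROM (SELECT customer FROM orders GROUP BY customer HAVING COUNT(*) >= 2)

Result:
COUNT(*)
--------
3       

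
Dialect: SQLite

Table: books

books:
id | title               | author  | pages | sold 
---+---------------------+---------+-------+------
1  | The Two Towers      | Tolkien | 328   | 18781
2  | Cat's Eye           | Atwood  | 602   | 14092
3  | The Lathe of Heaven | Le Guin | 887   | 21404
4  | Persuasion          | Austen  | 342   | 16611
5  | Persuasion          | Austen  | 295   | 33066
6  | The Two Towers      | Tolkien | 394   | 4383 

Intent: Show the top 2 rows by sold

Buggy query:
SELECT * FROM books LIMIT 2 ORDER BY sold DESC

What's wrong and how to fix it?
Bug: LIMIT must come after ORDER BY

Fix: Sort with ORDER BY, then apply LIMIT

Corrected query:
SELECT * FROM books ORDER BY sold DESC LIMIT 2

Result:
id | title               | author  | pages | sold 
---+---------------------+---------+-------+------
5  | Persuasion          | Austen  | 295   | 33066
3  | The Lathe of Heaven | Le Guin | 887   | 21404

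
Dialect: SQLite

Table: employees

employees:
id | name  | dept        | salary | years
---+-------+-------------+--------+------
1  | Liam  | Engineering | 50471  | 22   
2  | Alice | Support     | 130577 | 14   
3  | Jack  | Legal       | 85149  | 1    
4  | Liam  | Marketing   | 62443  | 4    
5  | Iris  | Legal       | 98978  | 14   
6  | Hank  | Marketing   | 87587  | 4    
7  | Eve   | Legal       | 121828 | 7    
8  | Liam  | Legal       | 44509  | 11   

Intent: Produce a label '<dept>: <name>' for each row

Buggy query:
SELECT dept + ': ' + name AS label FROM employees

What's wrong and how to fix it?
Bug: '+' is numeric addition; on text columns SQLite converts them to 0 instead of concatenating

Fix: Replace + with || to concatenate text

Corrected query:
SELECT dept || ': ' || name AS label FROM employees

Result:
label            
-----------------
Engineering: Liam
Support: Alice   
Legal: Jack      
Marketing: Liam  
Legal: Iris      
Marketing: Hank  
Legal: Eve       
Legal: Liam      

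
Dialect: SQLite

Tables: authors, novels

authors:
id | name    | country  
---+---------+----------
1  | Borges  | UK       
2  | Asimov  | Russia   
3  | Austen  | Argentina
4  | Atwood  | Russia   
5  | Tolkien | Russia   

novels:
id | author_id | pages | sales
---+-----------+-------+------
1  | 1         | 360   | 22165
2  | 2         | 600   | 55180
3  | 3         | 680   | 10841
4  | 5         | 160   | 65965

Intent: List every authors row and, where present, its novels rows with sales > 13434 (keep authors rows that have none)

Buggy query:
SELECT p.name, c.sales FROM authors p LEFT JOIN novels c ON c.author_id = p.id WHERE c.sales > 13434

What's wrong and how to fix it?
Bug: A WHERE condition on the right-hand table after LEFT JOIN drops unmatched parents

Fix: Move the right-table condition into the ON clause so unmatched parents are kept

Corrected query:
SELECT p.name, c.sales FROM authors p LEFT JOIN novels c ON c.author_id = p.id AND c.sales > 13434

Result:
name    | sales
--------+------
Borges  | 22165
Asimov  | 55180
Austen  | NULL 
Atwood  | NULL 
Tolkien | 65965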